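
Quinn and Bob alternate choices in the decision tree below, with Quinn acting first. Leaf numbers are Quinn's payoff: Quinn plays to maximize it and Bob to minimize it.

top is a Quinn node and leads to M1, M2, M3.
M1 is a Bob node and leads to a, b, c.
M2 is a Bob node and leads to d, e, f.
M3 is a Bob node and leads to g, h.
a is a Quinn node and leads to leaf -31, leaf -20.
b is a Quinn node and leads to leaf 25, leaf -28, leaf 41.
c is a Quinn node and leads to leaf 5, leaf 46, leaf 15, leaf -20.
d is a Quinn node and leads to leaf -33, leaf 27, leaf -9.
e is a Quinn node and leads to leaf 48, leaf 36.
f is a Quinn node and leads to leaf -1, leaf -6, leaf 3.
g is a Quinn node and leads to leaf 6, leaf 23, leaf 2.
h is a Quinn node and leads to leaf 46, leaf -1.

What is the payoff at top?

23

a (Quinn): max(-31, -20) = -20
b (Quinn): max(25, -28, 41) = 41
c (Quinn): max(5, 46, 15, -20) = 46
M1 (Bob): min(-20, 41, 46) = -20
d (Quinn): max(-33, 27, -9) = 27
e (Quinn): max(48, 36) = 48
f (Quinn): max(-1, -6, 3) = 3
M2 (Bob): min(27, 48, 3) = 3
g (Quinn): max(6, 23, 2) = 23
h (Quinn): max(46, -1) = 46
M3 (Bob): min(23, 46) = 23
top (Quinn): max(-20, 3, 23) = 23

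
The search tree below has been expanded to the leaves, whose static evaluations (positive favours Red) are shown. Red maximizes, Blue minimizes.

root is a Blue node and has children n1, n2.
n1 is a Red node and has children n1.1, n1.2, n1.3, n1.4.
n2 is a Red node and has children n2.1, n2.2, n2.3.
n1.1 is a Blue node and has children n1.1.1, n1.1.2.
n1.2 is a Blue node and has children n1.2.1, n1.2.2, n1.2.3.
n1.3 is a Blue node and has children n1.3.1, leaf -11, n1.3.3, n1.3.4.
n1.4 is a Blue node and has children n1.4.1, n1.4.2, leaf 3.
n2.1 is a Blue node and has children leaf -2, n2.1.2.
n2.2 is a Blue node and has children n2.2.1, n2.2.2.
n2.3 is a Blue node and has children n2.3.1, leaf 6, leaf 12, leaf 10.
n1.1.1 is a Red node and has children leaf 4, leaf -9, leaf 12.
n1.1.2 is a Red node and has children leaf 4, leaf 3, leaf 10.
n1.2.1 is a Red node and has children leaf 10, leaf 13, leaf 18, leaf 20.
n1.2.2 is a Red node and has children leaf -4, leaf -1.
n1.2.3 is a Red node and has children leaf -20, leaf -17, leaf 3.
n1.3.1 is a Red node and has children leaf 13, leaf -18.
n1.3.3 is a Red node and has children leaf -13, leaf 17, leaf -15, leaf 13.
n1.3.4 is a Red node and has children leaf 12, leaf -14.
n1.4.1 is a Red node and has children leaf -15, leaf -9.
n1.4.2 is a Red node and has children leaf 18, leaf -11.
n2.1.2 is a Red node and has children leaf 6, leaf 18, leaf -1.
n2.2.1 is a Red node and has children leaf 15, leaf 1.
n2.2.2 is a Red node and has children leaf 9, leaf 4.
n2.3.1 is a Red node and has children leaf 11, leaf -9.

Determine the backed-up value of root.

9

n1.1.1 (Red): max(4, -9, 12) = 12
n1.1.2 (Red): max(4, 3, 10) = 10
n1.1 (Blue): min(12, 10) = 10
n1.2.1 (Red): max(10, 13, 18, 20) = 20
n1.2.2 (Red): max(-4, -1) = -1
n1.2.3 (Red): max(-20, -17, 3) = 3
n1.2 (Blue): min(20, -1, 3) = -1
n1.3.1 (Red): max(13, -18) = 13
n1.3.3 (Red): max(-13, 17, -15, 13) = 17
n1.3.4 (Red): max(12, -14) = 12
n1.3 (Blue): min(13, -11, 17, 12) = -11
n1.4.1 (Red): max(-15, -9) = -9
n1.4.2 (Red): max(18, -11) = 18
n1.4 (Blue): min(-9, 18, 3) = -9
n1 (Red): max(10, -1, -11, -9) = 10
n2.1.2 (Red): max(6, 18, -1) = 18
n2.1 (Blue): min(-2, 18) = -2
n2.2.1 (Red): max(15, 1) = 15
n2.2.2 (Red): max(9, 4) = 9
n2.2 (Blue): min(15, 9) = 9
n2.3.1 (Red): max(11, -9) = 11
n2.3 (Blue): min(11, 6, 12, 10) = 6
n2 (Red): max(-2, 9, 6) = 9
root (Blue): min(10, 9) = 9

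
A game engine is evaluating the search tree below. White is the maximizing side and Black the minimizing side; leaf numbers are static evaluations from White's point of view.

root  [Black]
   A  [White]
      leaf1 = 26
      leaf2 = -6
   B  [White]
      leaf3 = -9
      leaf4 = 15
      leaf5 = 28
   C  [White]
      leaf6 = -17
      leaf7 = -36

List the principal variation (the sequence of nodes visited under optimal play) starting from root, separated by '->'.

A (White): max(26, -6) = 26
B (White): max(-9, 15, 28) = 28
C (White): max(-17, -36) = -17
root (Black): min(26, 28, -17) = -17
At root, Black picks C (lowest: -17).
At C, White picks leaf6 (highest: -17).
Terminal value -17.

root -> C -> leaf6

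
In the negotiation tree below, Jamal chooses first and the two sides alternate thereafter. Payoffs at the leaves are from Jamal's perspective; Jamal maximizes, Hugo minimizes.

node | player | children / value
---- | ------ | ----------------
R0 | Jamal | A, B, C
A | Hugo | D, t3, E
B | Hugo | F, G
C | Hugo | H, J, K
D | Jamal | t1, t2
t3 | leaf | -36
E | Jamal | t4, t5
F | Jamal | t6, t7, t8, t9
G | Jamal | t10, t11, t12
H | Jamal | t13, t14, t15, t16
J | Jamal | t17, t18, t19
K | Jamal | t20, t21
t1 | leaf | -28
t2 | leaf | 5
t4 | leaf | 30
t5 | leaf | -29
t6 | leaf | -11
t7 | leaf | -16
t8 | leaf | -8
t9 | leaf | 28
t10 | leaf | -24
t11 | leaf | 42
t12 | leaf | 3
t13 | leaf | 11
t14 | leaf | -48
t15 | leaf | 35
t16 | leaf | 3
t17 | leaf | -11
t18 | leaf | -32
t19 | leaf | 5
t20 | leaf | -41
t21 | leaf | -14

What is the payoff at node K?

-14

K (Jamal): max(-41, -14) = -14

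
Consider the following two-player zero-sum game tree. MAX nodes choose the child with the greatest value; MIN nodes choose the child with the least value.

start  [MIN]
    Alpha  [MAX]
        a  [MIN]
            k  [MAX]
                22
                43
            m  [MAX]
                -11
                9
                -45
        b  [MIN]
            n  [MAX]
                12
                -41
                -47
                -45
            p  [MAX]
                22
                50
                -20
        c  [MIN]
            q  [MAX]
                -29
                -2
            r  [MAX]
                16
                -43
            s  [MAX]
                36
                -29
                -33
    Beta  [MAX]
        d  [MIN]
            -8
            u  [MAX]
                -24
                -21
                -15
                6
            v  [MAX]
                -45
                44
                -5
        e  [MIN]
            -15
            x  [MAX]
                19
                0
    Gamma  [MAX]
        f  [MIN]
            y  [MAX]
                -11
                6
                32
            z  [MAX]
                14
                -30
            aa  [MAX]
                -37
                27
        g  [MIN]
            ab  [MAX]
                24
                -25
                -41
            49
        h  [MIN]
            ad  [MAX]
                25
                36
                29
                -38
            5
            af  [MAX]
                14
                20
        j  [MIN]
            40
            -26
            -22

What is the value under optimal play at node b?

n (MAX): max(12, -41, -47, -45) = 12
p (MAX): max(22, 50, -20) = 50
b (MIN): min(12, 50) = 12

12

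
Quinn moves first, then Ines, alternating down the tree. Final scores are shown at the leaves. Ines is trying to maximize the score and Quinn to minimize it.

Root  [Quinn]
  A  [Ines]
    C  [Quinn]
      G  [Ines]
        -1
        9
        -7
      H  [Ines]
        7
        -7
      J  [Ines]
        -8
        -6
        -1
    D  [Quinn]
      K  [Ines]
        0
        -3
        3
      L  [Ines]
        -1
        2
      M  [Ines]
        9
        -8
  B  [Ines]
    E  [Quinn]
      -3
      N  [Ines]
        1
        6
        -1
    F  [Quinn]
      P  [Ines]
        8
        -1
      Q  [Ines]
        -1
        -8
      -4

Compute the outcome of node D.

2

K (Ines): max(0, -3, 3) = 3
L (Ines): max(-1, 2) = 2
M (Ines): max(9, -8) = 9
D (Quinn): min(3, 2, 9) = 2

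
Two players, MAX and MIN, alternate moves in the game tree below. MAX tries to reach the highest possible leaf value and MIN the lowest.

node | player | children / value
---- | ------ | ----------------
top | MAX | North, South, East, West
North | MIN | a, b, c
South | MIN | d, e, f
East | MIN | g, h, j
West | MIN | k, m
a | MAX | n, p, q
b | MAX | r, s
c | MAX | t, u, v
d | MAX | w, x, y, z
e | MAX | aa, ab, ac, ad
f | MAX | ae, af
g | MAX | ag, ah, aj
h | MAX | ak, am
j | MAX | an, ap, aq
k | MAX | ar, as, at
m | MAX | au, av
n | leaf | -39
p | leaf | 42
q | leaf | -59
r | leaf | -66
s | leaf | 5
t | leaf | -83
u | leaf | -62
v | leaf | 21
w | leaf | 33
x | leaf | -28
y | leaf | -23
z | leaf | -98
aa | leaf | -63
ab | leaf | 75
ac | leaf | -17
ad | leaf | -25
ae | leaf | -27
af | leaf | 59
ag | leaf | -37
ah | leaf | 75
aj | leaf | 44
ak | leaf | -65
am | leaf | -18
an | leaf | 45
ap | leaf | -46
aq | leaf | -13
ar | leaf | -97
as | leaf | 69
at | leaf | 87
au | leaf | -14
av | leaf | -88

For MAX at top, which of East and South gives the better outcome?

South

g (MAX): max(-37, 75, 44) = 75
h (MAX): max(-65, -18) = -18
j (MAX): max(45, -46, -13) = 45
East (MIN): min(75, -18, 45) = -18
d (MAX): max(33, -28, -23, -98) = 33
e (MAX): max(-63, 75, -17, -25) = 75
f (MAX): max(-27, 59) = 59
South (MIN): min(33, 75, 59) = 33
MAX prefers the higher value; East=-18, South=33. South is better since 33 > -18.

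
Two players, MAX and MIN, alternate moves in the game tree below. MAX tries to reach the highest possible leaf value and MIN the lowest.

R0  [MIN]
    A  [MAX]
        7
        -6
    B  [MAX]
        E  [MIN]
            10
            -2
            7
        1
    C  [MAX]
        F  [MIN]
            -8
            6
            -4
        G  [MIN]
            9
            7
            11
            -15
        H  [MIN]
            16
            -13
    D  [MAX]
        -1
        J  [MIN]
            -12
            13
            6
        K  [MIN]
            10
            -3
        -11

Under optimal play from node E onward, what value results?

E (MIN): min(10, -2, 7) = -2

-2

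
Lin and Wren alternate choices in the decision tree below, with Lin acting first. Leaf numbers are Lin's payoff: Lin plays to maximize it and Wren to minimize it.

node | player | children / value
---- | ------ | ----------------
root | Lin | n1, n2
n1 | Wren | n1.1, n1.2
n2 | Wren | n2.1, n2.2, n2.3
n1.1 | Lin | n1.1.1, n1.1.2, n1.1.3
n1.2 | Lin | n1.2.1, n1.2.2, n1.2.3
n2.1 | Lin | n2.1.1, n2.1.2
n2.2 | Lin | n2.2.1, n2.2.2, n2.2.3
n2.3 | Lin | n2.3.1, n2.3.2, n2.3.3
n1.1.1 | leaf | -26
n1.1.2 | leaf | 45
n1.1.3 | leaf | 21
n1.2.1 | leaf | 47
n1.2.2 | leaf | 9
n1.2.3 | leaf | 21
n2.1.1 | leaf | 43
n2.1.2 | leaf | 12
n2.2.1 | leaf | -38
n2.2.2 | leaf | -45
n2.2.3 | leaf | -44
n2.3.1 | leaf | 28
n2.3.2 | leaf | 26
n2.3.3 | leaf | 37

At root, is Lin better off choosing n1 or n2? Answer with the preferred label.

n1.1 (Lin): max(-26, 45, 21) = 45
n1.2 (Lin): max(47, 9, 21) = 47
n1 (Wren): min(45, 47) = 45
n2.1 (Lin): max(43, 12) = 43
n2.2 (Lin): max(-38, -45, -44) = -38
n2.3 (Lin): max(28, 26, 37) = 37
n2 (Wren): min(43, -38, 37) = -38
Lin prefers the higher value; n1=45, n2=-38. n1 is better since 45 > -38.

n1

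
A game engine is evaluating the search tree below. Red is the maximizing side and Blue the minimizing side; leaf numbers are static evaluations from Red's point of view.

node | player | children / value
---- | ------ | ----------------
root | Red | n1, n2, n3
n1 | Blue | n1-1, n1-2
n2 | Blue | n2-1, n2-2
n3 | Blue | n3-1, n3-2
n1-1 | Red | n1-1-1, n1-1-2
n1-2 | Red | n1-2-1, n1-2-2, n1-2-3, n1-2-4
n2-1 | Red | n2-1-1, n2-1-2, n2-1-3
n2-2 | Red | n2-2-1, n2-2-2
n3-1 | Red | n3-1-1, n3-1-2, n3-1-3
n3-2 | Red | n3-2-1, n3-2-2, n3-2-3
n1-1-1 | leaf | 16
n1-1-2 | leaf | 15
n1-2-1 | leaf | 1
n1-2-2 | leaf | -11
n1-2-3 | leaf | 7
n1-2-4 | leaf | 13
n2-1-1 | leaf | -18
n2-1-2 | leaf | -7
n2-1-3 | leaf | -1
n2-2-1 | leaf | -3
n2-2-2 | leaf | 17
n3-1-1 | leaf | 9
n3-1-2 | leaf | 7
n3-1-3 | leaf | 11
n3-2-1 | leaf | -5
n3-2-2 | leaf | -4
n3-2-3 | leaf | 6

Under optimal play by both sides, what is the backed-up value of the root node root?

13

n1-1 (Red): max(16, 15) = 16
n1-2 (Red): max(1, -11, 7, 13) = 13
n1 (Blue): min(16, 13) = 13
n2-1 (Red): max(-18, -7, -1) = -1
n2-2 (Red): max(-3, 17) = 17
n2 (Blue): min(-1, 17) = -1
n3-1 (Red): max(9, 7, 11) = 11
n3-2 (Red): max(-5, -4, 6) = 6
n3 (Blue): min(11, 6) = 6
root (Red): max(13, -1, 6) = 13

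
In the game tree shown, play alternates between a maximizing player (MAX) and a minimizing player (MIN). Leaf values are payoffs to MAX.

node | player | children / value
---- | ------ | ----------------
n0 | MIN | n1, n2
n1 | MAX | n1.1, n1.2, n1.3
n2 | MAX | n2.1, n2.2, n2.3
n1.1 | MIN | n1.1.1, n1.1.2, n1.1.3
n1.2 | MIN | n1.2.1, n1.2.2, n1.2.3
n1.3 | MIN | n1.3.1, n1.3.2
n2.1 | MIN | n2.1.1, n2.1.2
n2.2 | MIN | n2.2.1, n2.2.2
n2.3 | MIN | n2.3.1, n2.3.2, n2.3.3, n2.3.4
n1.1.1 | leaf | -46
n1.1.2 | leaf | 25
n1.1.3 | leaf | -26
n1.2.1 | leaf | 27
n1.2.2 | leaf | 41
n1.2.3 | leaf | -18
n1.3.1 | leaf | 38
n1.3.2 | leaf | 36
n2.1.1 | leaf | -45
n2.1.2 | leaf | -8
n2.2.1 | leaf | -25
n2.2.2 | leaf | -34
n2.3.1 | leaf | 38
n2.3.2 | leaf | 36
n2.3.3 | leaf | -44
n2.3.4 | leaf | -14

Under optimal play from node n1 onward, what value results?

36

n1.1 (MIN): min(-46, 25, -26) = -46
n1.2 (MIN): min(27, 41, -18) = -18
n1.3 (MIN): min(38, 36) = 36
n1 (MAX): max(-46, -18, 36) = 36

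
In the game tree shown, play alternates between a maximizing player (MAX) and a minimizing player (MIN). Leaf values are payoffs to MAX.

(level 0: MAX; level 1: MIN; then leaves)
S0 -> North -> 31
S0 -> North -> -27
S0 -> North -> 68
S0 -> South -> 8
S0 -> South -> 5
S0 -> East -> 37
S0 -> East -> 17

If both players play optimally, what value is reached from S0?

North (MIN): min(31, -27, 68) = -27
South (MIN): min(8, 5) = 5
East (MIN): min(37, 17) = 17
S0 (MAX): max(-27, 5, 17) = 17

17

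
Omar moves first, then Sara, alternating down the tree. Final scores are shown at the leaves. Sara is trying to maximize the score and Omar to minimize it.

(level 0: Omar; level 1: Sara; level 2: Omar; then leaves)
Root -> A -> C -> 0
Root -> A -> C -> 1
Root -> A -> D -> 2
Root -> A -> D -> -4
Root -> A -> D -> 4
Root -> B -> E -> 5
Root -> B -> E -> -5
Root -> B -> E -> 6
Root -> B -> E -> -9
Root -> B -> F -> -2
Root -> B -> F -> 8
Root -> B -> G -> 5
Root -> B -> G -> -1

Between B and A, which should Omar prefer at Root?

E (Omar): min(5, -5, 6, -9) = -9
F (Omar): min(-2, 8) = -2
G (Omar): min(5, -1) = -1
B (Sara): max(-9, -2, -1) = -1
C (Omar): min(0, 1) = 0
D (Omar): min(2, -4, 4) = -4
A (Sara): max(0, -4) = 0
Omar prefers the lower value; B=-1, A=0. B is better since -1 < 0.

B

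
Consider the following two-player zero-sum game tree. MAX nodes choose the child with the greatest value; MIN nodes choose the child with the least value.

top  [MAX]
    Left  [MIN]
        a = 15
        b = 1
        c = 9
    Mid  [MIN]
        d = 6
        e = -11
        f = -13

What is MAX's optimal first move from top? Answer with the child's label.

Left

Left (MIN): min(15, 1, 9) = 1
Mid (MIN): min(6, -11, -13) = -13
top (MAX): max(1, -13) = 1
MAX at top wants the highest of {Left=1, Mid=-13}, so chooses Left.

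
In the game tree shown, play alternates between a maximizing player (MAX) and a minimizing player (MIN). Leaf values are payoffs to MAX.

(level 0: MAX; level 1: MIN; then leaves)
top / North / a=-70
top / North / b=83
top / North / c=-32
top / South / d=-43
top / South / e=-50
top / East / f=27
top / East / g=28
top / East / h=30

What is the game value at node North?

-70

North (MIN): min(-70, 83, -32) = -70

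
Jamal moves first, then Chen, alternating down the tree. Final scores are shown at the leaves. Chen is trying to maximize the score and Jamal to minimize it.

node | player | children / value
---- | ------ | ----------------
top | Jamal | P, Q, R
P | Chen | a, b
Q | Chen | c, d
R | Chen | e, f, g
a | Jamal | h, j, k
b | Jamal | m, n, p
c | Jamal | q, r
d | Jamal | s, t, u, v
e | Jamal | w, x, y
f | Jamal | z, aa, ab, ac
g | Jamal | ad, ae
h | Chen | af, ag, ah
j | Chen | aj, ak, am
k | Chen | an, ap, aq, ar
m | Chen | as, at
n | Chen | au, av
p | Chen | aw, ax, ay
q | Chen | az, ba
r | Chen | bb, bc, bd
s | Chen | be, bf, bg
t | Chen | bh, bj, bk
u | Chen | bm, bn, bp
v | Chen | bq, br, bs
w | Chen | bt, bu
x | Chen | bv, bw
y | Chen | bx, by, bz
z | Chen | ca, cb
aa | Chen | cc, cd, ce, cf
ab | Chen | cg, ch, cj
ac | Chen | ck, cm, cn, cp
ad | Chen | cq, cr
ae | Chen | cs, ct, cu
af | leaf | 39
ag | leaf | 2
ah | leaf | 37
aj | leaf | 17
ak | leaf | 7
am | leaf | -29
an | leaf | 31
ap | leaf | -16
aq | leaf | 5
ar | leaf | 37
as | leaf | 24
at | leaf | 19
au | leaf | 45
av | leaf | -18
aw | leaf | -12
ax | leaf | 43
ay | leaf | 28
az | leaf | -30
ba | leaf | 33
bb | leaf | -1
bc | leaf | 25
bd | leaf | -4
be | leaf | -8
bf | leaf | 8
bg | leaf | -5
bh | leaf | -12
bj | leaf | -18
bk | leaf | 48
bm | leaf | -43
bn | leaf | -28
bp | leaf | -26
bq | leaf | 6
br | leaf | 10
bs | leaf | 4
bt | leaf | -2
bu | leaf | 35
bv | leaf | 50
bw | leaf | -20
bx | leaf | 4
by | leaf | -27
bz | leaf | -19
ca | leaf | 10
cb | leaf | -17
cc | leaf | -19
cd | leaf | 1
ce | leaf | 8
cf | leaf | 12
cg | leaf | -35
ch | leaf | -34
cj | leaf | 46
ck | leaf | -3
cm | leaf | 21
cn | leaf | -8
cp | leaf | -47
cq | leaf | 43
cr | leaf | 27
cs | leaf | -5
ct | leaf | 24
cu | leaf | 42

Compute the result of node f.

10

z (Chen): max(10, -17) = 10
aa (Chen): max(-19, 1, 8, 12) = 12
ab (Chen): max(-35, -34, 46) = 46
ac (Chen): max(-3, 21, -8, -47) = 21
f (Jamal): min(10, 12, 46, 21) = 10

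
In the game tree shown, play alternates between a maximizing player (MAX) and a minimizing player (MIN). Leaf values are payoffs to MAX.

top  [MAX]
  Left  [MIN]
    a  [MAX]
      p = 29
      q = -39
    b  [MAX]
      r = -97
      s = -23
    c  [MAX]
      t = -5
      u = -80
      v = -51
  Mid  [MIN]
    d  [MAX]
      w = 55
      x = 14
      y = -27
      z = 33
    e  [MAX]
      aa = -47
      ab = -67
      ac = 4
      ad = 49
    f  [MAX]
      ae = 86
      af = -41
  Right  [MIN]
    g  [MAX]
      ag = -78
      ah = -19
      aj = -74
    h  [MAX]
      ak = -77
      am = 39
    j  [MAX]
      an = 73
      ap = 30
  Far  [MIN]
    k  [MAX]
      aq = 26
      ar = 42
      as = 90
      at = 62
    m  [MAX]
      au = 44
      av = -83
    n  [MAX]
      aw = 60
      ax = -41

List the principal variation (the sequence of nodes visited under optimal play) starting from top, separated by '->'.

top -> Mid -> e -> ad

a (MAX): max(29, -39) = 29
b (MAX): max(-97, -23) = -23
c (MAX): max(-5, -80, -51) = -5
Left (MIN): min(29, -23, -5) = -23
d (MAX): max(55, 14, -27, 33) = 55
e (MAX): max(-47, -67, 4, 49) = 49
f (MAX): max(86, -41) = 86
Mid (MIN): min(55, 49, 86) = 49
g (MAX): max(-78, -19, -74) = -19
h (MAX): max(-77, 39) = 39
j (MAX): max(73, 30) = 73
Right (MIN): min(-19, 39, 73) = -19
k (MAX): max(26, 42, 90, 62) = 90
m (MAX): max(44, -83) = 44
n (MAX): max(60, -41) = 60
Far (MIN): min(90, 44, 60) = 44
top (MAX): max(-23, 49, -19, 44) = 49
At top, MAX picks Mid (highest: 49).
At Mid, MIN picks e (lowest: 49).
At e, MAX picks ad (highest: 49).
Terminal value 49.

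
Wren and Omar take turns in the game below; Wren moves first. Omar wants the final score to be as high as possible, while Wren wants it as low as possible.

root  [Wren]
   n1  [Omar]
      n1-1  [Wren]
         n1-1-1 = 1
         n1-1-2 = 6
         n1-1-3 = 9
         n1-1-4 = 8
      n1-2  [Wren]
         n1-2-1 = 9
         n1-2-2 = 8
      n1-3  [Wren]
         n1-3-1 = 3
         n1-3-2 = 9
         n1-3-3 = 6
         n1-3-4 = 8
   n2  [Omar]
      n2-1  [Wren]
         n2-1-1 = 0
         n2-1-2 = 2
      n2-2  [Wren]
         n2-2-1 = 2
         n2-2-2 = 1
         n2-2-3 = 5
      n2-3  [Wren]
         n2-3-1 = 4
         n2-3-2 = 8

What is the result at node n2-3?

4

n2-3 (Wren): min(4, 8) = 4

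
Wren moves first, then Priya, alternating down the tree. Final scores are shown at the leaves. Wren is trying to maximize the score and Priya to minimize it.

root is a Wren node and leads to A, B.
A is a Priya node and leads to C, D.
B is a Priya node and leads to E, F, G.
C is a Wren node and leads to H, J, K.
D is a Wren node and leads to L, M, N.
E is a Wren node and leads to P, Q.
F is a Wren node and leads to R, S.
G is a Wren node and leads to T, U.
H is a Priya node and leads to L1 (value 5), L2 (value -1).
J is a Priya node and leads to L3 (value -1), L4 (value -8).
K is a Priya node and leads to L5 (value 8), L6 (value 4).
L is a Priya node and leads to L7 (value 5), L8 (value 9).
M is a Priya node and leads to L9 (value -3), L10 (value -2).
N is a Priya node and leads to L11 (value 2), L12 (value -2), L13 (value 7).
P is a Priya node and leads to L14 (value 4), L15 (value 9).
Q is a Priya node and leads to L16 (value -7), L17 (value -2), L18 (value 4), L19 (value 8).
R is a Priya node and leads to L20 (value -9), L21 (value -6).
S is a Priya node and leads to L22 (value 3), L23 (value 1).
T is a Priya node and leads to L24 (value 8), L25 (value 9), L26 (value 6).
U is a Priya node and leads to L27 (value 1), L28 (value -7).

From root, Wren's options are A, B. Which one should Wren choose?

A

H (Priya): min(5, -1) = -1
J (Priya): min(-1, -8) = -8
K (Priya): min(8, 4) = 4
C (Wren): max(-1, -8, 4) = 4
L (Priya): min(5, 9) = 5
M (Priya): min(-3, -2) = -3
N (Priya): min(2, -2, 7) = -2
D (Wren): max(5, -3, -2) = 5
A (Priya): min(4, 5) = 4
P (Priya): min(4, 9) = 4
Q (Priya): min(-7, -2, 4, 8) = -7
E (Wren): max(4, -7) = 4
R (Priya): min(-9, -6) = -9
S (Priya): min(3, 1) = 1
F (Wren): max(-9, 1) = 1
T (Priya): min(8, 9, 6) = 6
U (Priya): min(1, -7) = -7
G (Wren): max(6, -7) = 6
B (Priya): min(4, 1, 6) = 1
root (Wren): max(4, 1) = 4
Wren at root wants the highest of {A=4, B=1}, so chooses A.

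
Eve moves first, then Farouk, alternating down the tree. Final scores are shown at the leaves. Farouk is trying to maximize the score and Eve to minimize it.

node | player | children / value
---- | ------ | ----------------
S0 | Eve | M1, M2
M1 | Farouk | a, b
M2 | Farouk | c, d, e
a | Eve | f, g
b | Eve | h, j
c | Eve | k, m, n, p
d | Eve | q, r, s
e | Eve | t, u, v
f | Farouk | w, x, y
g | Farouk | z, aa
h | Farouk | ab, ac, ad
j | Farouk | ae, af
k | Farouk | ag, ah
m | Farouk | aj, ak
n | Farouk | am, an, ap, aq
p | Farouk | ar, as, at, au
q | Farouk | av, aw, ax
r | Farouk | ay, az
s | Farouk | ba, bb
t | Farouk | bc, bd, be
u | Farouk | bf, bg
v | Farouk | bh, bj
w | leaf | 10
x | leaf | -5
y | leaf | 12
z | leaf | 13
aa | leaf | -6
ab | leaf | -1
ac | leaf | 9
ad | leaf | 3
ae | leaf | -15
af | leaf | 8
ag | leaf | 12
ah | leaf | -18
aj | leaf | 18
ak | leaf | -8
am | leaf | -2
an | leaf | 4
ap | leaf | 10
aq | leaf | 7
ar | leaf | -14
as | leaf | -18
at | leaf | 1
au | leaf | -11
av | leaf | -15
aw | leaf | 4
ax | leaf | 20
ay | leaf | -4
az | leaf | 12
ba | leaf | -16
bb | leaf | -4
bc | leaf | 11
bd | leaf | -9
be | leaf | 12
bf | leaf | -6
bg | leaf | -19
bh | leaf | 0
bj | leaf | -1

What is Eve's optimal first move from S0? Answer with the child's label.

M2

f (Farouk): max(10, -5, 12) = 12
g (Farouk): max(13, -6) = 13
a (Eve): min(12, 13) = 12
h (Farouk): max(-1, 9, 3) = 9
j (Farouk): max(-15, 8) = 8
b (Eve): min(9, 8) = 8
M1 (Farouk): max(12, 8) = 12
k (Farouk): max(12, -18) = 12
m (Farouk): max(18, -8) = 18
n (Farouk): max(-2, 4, 10, 7) = 10
p (Farouk): max(-14, -18, 1, -11) = 1
c (Eve): min(12, 18, 10, 1) = 1
q (Farouk): max(-15, 4, 20) = 20
r (Farouk): max(-4, 12) = 12
s (Farouk): max(-16, -4) = -4
d (Eve): min(20, 12, -4) = -4
t (Farouk): max(11, -9, 12) = 12
u (Farouk): max(-6, -19) = -6
v (Farouk): max(0, -1) = 0
e (Eve): min(12, -6, 0) = -6
M2 (Farouk): max(1, -4, -6) = 1
S0 (Eve): min(12, 1) = 1
Eve at S0 wants the lowest of {M1=12, M2=1}, so chooses M2.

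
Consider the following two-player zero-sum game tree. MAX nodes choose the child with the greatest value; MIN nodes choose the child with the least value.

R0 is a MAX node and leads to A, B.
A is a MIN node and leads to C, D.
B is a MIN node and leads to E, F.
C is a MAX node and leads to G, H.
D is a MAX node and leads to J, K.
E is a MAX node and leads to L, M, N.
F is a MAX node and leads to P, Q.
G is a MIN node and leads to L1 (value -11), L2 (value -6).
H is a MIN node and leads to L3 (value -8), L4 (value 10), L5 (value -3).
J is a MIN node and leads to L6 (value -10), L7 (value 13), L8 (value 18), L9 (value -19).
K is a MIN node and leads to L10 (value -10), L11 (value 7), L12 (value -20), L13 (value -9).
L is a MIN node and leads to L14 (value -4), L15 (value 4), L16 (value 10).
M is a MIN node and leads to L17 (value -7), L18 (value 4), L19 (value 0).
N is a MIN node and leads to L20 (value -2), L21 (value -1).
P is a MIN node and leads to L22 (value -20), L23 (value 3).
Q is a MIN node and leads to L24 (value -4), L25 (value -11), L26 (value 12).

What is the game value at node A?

G (MIN): min(-11, -6) = -11
H (MIN): min(-8, 10, -3) = -8
C (MAX): max(-11, -8) = -8
J (MIN): min(-10, 13, 18, -19) = -19
K (MIN): min(-10, 7, -20, -9) = -20
D (MAX): max(-19, -20) = -19
A (MIN): min(-8, -19) = -19

-19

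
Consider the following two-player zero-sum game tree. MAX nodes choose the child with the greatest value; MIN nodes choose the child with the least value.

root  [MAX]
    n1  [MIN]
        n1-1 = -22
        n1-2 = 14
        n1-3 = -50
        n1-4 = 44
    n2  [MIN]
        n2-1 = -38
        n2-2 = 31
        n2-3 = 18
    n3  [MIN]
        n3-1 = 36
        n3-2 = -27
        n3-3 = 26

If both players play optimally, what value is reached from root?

-27

n1 (MIN): min(-22, 14, -50, 44) = -50
n2 (MIN): min(-38, 31, 18) = -38
n3 (MIN): min(36, -27, 26) = -27
root (MAX): max(-50, -38, -27) = -27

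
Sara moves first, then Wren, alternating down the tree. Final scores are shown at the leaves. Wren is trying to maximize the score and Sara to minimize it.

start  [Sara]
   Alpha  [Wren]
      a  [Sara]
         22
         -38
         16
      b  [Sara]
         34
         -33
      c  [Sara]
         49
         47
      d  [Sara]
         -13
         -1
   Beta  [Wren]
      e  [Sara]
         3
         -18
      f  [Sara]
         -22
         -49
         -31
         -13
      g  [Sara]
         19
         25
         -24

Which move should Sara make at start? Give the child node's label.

a (Sara): min(22, -38, 16) = -38
b (Sara): min(34, -33) = -33
c (Sara): min(49, 47) = 47
d (Sara): min(-13, -1) = -13
Alpha (Wren): max(-38, -33, 47, -13) = 47
e (Sara): min(3, -18) = -18
f (Sara): min(-22, -49, -31, -13) = -49
g (Sara): min(19, 25, -24) = -24
Beta (Wren): max(-18, -49, -24) = -18
start (Sara): min(47, -18) = -18
Sara at start wants the lowest of {Alpha=47, Beta=-18}, so chooses Beta.

Beta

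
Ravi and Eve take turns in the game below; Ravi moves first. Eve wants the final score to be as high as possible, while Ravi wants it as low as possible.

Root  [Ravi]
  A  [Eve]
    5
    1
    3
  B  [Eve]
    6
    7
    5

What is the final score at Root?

5

A (Eve): max(5, 1, 3) = 5
B (Eve): max(6, 7, 5) = 7
Root (Ravi): min(5, 7) = 5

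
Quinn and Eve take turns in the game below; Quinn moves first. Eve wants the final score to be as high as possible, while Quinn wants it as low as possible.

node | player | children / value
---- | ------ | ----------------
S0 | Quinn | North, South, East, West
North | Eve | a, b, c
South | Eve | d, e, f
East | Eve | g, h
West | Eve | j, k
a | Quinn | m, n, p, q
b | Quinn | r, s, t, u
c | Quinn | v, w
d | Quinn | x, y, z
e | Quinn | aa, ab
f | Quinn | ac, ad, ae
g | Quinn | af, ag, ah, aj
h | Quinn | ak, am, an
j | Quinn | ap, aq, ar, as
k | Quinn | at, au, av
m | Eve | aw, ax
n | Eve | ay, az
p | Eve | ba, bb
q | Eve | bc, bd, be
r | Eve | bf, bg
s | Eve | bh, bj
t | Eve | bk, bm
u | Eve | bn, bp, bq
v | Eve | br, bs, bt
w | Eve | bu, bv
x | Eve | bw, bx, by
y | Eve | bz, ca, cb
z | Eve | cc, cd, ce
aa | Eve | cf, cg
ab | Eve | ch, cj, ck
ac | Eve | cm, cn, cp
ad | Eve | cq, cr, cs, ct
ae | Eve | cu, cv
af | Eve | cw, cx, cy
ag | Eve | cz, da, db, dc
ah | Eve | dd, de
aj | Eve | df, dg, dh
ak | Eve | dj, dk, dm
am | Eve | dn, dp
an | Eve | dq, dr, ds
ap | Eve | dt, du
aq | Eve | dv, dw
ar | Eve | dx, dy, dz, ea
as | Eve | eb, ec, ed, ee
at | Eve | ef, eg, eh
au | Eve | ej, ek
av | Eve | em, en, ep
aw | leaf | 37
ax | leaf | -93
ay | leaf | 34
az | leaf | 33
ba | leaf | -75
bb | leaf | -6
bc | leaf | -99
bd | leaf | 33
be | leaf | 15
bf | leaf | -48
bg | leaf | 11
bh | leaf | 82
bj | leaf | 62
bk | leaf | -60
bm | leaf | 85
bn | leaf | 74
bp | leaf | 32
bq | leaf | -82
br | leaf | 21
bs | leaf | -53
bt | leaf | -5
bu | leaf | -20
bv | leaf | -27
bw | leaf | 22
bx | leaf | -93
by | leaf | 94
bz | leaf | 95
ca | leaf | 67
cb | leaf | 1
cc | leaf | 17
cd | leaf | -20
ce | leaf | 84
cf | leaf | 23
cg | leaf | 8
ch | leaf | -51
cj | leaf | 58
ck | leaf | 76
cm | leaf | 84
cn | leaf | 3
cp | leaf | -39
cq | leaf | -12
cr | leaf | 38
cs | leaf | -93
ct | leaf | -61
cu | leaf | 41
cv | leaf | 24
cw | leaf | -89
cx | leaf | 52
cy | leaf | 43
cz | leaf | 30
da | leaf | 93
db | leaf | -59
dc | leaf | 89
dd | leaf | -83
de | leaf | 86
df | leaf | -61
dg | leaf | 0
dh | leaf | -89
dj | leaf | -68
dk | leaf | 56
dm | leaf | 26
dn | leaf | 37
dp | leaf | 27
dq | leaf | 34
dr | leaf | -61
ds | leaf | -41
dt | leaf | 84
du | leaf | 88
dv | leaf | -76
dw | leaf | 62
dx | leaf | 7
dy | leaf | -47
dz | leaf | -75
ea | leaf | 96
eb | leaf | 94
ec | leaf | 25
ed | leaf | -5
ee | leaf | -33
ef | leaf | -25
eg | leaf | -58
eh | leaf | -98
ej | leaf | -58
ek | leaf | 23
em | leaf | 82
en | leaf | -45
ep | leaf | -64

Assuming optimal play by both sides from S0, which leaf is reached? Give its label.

bg

m (Eve): max(37, -93) = 37
n (Eve): max(34, 33) = 34
p (Eve): max(-75, -6) = -6
q (Eve): max(-99, 33, 15) = 33
a (Quinn): min(37, 34, -6, 33) = -6
r (Eve): max(-48, 11) = 11
s (Eve): max(82, 62) = 82
t (Eve): max(-60, 85) = 85
u (Eve): max(74, 32, -82) = 74
b (Quinn): min(11, 82, 85, 74) = 11
v (Eve): max(21, -53, -5) = 21
w (Eve): max(-20, -27) = -20
c (Quinn): min(21, -20) = -20
North (Eve): max(-6, 11, -20) = 11
x (Eve): max(22, -93, 94) = 94
y (Eve): max(95, 67, 1) = 95
z (Eve): max(17, -20, 84) = 84
d (Quinn): min(94, 95, 84) = 84
aa (Eve): max(23, 8) = 23
ab (Eve): max(-51, 58, 76) = 76
e (Quinn): min(23, 76) = 23
ac (Eve): max(84, 3, -39) = 84
ad (Eve): max(-12, 38, -93, -61) = 38
ae (Eve): max(41, 24) = 41
f (Quinn): min(84, 38, 41) = 38
South (Eve): max(84, 23, 38) = 84
af (Eve): max(-89, 52, 43) = 52
ag (Eve): max(30, 93, -59, 89) = 93
ah (Eve): max(-83, 86) = 86
aj (Eve): max(-61, 0, -89) = 0
g (Quinn): min(52, 93, 86, 0) = 0
ak (Eve): max(-68, 56, 26) = 56
am (Eve): max(37, 27) = 37
an (Eve): max(34, -61, -41) = 34
h (Quinn): min(56, 37, 34) = 34
East (Eve): max(0, 34) = 34
ap (Eve): max(84, 88) = 88
aq (Eve): max(-76, 62) = 62
ar (Eve): max(7, -47, -75, 96) = 96
as (Eve): max(94, 25, -5, -33) = 94
j (Quinn): min(88, 62, 96, 94) = 62
at (Eve): max(-25, -58, -98) = -25
au (Eve): max(-58, 23) = 23
av (Eve): max(82, -45, -64) = 82
k (Quinn): min(-25, 23, 82) = -25
West (Eve): max(62, -25) = 62
S0 (Quinn): min(11, 84, 34, 62) = 11
At S0, Quinn picks North (lowest: 11).
At North, Eve picks b (highest: 11).
At b, Quinn picks r (lowest: 11).
At r, Eve picks bg (highest: 11).
Terminal value 11.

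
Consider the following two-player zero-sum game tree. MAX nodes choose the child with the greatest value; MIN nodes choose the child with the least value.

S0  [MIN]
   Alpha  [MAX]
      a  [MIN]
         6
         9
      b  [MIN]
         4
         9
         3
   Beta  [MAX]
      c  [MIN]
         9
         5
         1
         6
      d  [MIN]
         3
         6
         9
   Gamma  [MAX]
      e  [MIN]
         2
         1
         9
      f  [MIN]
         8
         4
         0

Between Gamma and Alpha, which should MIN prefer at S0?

Gamma

e (MIN): min(2, 1, 9) = 1
f (MIN): min(8, 4, 0) = 0
Gamma (MAX): max(1, 0) = 1
a (MIN): min(6, 9) = 6
b (MIN): min(4, 9, 3) = 3
Alpha (MAX): max(6, 3) = 6
MIN prefers the lower value; Gamma=1, Alpha=6. Gamma is better since 1 < 6.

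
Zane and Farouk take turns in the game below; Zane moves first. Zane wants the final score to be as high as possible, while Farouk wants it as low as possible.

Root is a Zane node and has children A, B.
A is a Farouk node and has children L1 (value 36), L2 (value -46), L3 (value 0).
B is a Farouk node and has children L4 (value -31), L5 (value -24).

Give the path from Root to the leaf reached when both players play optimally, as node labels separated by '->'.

A (Farouk): min(36, -46, 0) = -46
B (Farouk): min(-31, -24) = -31
Root (Zane): max(-46, -31) = -31
At Root, Zane picks B (highest: -31).
At B, Farouk picks L4 (lowest: -31).
Terminal value -31.

Root -> B -> L4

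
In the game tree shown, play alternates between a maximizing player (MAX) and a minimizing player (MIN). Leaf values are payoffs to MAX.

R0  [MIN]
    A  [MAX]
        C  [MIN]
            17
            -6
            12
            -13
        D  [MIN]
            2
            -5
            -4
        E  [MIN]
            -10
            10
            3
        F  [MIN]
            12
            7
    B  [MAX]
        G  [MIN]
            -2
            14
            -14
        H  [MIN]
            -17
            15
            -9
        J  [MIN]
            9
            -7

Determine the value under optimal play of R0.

C (MIN): min(17, -6, 12, -13) = -13
D (MIN): min(2, -5, -4) = -5
E (MIN): min(-10, 10, 3) = -10
F (MIN): min(12, 7) = 7
A (MAX): max(-13, -5, -10, 7) = 7
G (MIN): min(-2, 14, -14) = -14
H (MIN): min(-17, 15, -9) = -17
J (MIN): min(9, -7) = -7
B (MAX): max(-14, -17, -7) = -7
R0 (MIN): min(7, -7) = -7

-7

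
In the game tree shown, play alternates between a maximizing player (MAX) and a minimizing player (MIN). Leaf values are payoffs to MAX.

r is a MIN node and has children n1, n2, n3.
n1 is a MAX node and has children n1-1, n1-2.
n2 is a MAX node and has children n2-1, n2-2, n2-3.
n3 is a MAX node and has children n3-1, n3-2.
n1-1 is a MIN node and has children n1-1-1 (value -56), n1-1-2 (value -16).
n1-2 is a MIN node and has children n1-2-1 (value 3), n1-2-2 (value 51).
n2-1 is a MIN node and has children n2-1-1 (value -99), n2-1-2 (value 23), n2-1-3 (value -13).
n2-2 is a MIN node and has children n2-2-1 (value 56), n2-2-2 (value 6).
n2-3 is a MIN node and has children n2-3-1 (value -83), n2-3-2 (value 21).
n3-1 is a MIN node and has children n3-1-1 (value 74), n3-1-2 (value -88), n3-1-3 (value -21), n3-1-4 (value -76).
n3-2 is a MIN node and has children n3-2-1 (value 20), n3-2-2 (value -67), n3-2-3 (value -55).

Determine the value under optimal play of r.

-67

n1-1 (MIN): min(-56, -16) = -56
n1-2 (MIN): min(3, 51) = 3
n1 (MAX): max(-56, 3) = 3
n2-1 (MIN): min(-99, 23, -13) = -99
n2-2 (MIN): min(56, 6) = 6
n2-3 (MIN): min(-83, 21) = -83
n2 (MAX): max(-99, 6, -83) = 6
n3-1 (MIN): min(74, -88, -21, -76) = -88
n3-2 (MIN): min(20, -67, -55) = -67
n3 (MAX): max(-88, -67) = -67
r (MIN): min(3, 6, -67) = -67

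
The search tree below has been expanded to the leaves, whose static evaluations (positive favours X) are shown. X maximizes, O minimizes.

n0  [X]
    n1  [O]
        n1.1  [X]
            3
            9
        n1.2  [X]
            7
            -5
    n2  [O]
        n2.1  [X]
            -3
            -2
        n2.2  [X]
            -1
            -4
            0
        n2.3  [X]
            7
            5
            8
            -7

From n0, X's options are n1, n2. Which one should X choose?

n1.1 (X): max(3, 9) = 9
n1.2 (X): max(7, -5) = 7
n1 (O): min(9, 7) = 7
n2.1 (X): max(-3, -2) = -2
n2.2 (X): max(-1, -4, 0) = 0
n2.3 (X): max(7, 5, 8, -7) = 8
n2 (O): min(-2, 0, 8) = -2
n0 (X): max(7, -2) = 7
X at n0 wants the highest of {n1=7, n2=-2}, so chooses n1.

n1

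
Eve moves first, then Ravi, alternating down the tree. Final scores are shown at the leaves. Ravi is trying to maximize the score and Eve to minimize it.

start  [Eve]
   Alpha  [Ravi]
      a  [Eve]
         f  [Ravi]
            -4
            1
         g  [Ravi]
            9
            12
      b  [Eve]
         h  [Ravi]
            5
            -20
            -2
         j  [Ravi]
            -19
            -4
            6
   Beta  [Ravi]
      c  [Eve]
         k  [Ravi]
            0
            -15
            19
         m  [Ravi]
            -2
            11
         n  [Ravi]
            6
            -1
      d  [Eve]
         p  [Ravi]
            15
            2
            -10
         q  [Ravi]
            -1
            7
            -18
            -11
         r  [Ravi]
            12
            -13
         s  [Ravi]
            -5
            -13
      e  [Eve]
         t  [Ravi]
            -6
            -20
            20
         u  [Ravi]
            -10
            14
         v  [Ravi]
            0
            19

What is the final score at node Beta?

14

k (Ravi): max(0, -15, 19) = 19
m (Ravi): max(-2, 11) = 11
n (Ravi): max(6, -1) = 6
c (Eve): min(19, 11, 6) = 6
p (Ravi): max(15, 2, -10) = 15
q (Ravi): max(-1, 7, -18, -11) = 7
r (Ravi): max(12, -13) = 12
s (Ravi): max(-5, -13) = -5
d (Eve): min(15, 7, 12, -5) = -5
t (Ravi): max(-6, -20, 20) = 20
u (Ravi): max(-10, 14) = 14
v (Ravi): max(0, 19) = 19
e (Eve): min(20, 14, 19) = 14
Beta (Ravi): max(6, -5, 14) = 14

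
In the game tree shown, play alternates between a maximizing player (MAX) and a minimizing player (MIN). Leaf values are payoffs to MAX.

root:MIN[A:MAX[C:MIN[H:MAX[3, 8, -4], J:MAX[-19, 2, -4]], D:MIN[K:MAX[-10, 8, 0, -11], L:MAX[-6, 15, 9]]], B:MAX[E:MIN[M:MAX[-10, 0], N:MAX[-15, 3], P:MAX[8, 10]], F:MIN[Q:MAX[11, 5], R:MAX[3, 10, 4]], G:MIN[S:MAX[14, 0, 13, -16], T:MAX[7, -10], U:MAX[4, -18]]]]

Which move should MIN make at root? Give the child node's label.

H (MAX): max(3, 8, -4) = 8
J (MAX): max(-19, 2, -4) = 2
C (MIN): min(8, 2) = 2
K (MAX): max(-10, 8, 0, -11) = 8
L (MAX): max(-6, 15, 9) = 15
D (MIN): min(8, 15) = 8
A (MAX): max(2, 8) = 8
M (MAX): max(-10, 0) = 0
N (MAX): max(-15, 3) = 3
P (MAX): max(8, 10) = 10
E (MIN): min(0, 3, 10) = 0
Q (MAX): max(11, 5) = 11
R (MAX): max(3, 10, 4) = 10
F (MIN): min(11, 10) = 10
S (MAX): max(14, 0, 13, -16) = 14
T (MAX): max(7, -10) = 7
U (MAX): max(4, -18) = 4
G (MIN): min(14, 7, 4) = 4
B (MAX): max(0, 10, 4) = 10
root (MIN): min(8, 10) = 8
MIN at root wants the lowest of {A=8, B=10}, so chooses A.

A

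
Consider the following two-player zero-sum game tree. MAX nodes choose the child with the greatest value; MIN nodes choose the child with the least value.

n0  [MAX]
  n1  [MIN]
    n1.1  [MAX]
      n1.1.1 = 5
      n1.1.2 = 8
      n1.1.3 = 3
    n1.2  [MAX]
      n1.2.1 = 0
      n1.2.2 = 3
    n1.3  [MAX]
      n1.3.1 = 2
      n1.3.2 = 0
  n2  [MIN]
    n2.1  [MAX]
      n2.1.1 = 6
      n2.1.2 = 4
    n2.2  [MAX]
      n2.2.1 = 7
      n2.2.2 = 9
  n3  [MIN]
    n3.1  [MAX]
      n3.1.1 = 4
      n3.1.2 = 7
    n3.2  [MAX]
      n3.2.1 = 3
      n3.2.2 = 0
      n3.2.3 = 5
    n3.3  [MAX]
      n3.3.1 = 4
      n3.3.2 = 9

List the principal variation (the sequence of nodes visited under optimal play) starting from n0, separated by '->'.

n0 -> n2 -> n2.1 -> n2.1.1

n1.1 (MAX): max(5, 8, 3) = 8
n1.2 (MAX): max(0, 3) = 3
n1.3 (MAX): max(2, 0) = 2
n1 (MIN): min(8, 3, 2) = 2
n2.1 (MAX): max(6, 4) = 6
n2.2 (MAX): max(7, 9) = 9
n2 (MIN): min(6, 9) = 6
n3.1 (MAX): max(4, 7) = 7
n3.2 (MAX): max(3, 0, 5) = 5
n3.3 (MAX): max(4, 9) = 9
n3 (MIN): min(7, 5, 9) = 5
n0 (MAX): max(2, 6, 5) = 6
At n0, MAX picks n2 (highest: 6).
At n2, MIN picks n2.1 (lowest: 6).
At n2.1, MAX picks n2.1.1 (highest: 6).
Terminal value 6.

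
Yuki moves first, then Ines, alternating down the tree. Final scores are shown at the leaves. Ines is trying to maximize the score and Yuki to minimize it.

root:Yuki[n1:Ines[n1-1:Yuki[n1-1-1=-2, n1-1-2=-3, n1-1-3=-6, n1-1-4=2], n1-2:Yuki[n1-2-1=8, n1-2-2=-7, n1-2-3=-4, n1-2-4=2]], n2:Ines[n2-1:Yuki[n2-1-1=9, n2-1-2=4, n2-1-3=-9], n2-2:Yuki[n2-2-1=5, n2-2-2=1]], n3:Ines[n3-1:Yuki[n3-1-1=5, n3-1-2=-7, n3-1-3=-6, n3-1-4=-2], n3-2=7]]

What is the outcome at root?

-6

n1-1 (Yuki): min(-2, -3, -6, 2) = -6
n1-2 (Yuki): min(8, -7, -4, 2) = -7
n1 (Ines): max(-6, -7) = -6
n2-1 (Yuki): min(9, 4, -9) = -9
n2-2 (Yuki): min(5, 1) = 1
n2 (Ines): max(-9, 1) = 1
n3-1 (Yuki): min(5, -7, -6, -2) = -7
n3 (Ines): max(-7, 7) = 7
root (Yuki): min(-6, 1, 7) = -6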